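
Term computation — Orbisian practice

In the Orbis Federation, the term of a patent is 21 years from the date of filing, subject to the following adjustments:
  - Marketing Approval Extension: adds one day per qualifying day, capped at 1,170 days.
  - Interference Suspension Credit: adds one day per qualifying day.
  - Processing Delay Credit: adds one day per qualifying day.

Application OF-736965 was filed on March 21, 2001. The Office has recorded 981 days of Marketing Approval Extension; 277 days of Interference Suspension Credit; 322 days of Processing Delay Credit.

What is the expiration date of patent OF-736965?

July 18, 2026

Base term: filing date + 21 years → 21 March 2022.
Marketing Approval Extension: 981 days (within the 1170-day cap) → +981 days → 26 November 2024.
Interference Suspension Credit: +277 days → 30 August 2025.
Processing Delay Credit: +322 days → 18 July 2026.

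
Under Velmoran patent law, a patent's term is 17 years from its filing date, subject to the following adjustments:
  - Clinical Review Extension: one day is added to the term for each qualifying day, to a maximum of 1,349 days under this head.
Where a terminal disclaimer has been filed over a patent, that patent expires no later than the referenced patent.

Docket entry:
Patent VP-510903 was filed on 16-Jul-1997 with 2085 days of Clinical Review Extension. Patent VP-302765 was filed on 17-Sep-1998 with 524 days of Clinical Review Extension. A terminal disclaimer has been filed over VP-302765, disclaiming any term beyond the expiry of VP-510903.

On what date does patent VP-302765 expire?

Natural term of VP-302765:
  Base: filing + 17 years → 17 September 2015.
  Clinical Review Extension: 524 days (within the 1349-day cap) → +524 days → 22 February 2017.
Expiry of referenced patent VP-510903:
  Base: filing + 17 years → 16 July 2014.
  Clinical Review Extension: 2085 days claimed exceeds the 1349-day cap, so +1349 days → 26 March 2018.
Terminal disclaimer: VP-302765 expires on the earlier of 22 February 2017 and 26 March 2018.

February 22, 2017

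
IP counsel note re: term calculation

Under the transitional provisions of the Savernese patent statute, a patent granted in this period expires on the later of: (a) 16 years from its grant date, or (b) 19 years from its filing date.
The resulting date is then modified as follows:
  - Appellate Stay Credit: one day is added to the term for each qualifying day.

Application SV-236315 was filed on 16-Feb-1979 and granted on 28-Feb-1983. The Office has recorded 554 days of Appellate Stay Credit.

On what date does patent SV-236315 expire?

September 4, 2000

(a) grant + 16 years → 28 February 1999.
(b) filing + 19 years → 16 February 1998.
Later of the two: 28 February 1999.
Appellate Stay Credit: +554 days → 4 September 2000.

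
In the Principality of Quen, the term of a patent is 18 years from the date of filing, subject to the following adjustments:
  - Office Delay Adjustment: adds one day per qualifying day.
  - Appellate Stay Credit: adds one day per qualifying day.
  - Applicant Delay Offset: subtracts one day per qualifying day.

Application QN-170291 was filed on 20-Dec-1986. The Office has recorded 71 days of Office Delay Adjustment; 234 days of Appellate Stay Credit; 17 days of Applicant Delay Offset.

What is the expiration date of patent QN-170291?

Base term: filing date + 18 years → 20 December 2004.
Office Delay Adjustment: +71 days → 1 March 2005.
Appellate Stay Credit: +234 days → 21 October 2005.
Applicant Delay Offset: −17 days → 4 October 2005.

October 4, 2005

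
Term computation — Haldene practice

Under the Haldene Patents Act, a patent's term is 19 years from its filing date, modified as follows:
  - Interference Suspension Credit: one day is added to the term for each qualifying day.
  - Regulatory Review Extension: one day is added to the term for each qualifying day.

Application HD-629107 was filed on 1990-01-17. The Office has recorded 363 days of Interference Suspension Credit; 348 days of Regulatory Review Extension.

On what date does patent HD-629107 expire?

2010-12-29

Base term: filing date + 19 years → 17 January 2009.
Interference Suspension Credit: +363 days → 15 January 2010.
Regulatory Review Extension: +348 days → 29 December 2010.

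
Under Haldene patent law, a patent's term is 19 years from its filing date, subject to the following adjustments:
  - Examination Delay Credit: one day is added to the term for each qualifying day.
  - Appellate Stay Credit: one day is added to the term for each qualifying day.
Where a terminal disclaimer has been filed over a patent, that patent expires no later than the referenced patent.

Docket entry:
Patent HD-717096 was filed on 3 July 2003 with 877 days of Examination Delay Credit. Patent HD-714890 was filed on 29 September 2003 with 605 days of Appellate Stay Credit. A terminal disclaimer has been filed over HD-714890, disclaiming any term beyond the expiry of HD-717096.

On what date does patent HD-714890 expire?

2024-05-26

Natural term of HD-714890:
  Base: filing + 19 years → 29 September 2022.
  Appellate Stay Credit: +605 days → 26 May 2024.
Expiry of referenced patent HD-717096:
  Base: filing + 19 years → 3 July 2022.
  Examination Delay Credit: +877 days → 26 November 2024.
Terminal disclaimer: HD-714890 expires on the earlier of 26 May 2024 and 26 November 2024.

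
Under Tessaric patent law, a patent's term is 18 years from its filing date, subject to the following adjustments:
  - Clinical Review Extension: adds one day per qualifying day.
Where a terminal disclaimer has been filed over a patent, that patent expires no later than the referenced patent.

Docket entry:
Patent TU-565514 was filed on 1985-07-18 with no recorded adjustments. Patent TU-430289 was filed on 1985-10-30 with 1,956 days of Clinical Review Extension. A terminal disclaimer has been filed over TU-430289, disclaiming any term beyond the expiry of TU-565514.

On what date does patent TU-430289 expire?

Natural term of TU-430289:
  Base: filing + 18 years → 30 October 2003.
  Clinical Review Extension: +1956 days → 8 March 2009.
Expiry of referenced patent TU-565514:
  Base: filing + 18 years → 18 July 2003.
Terminal disclaimer: TU-430289 expires on the earlier of 8 March 2009 and 18 July 2003.

2003-07-18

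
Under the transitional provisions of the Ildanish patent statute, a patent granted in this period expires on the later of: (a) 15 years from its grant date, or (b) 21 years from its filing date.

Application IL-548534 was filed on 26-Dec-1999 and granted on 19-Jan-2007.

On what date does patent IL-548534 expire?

January 19, 2022

(a) grant + 15 years → 19 January 2022.
(b) filing + 21 years → 26 December 2020.
Later of the two: 19 January 2022.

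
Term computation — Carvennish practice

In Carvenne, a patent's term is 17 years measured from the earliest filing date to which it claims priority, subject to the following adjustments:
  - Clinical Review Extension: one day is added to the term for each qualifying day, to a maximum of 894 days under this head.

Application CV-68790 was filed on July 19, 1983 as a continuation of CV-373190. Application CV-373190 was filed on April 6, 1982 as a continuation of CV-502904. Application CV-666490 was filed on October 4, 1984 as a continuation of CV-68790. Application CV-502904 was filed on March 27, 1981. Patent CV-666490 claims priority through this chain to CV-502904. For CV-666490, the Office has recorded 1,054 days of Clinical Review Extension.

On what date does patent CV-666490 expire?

September 6, 2000

Earliest priority filing: 27 March 1981.
Base term: 27 March 1981 + 17 years → 27 March 1998.
Clinical Review Extension: 1054 days claimed exceeds the 894-day cap, so +894 days → 6 September 2000.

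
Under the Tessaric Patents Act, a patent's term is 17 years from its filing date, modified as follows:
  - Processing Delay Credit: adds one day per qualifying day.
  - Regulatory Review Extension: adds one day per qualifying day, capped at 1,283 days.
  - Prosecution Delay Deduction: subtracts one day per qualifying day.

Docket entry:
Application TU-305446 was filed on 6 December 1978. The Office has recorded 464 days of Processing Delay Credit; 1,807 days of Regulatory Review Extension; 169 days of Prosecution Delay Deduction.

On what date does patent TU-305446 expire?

April 1, 2000

Base term: filing date + 17 years → 6 December 1995.
Processing Delay Credit: +464 days → 14 March 1997.
Regulatory Review Extension: 1807 days claimed exceeds the 1283-day cap, so +1283 days → 17 September 2000.
Prosecution Delay Deduction: −169 days → 1 April 2000.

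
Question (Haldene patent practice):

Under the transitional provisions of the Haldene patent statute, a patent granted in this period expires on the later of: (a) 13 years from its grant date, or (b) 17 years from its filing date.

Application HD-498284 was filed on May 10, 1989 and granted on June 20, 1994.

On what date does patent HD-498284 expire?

(a) grant + 13 years → 20 June 2007.
(b) filing + 17 years → 10 May 2006.
Later of the two: 20 June 2007.

2007-06-20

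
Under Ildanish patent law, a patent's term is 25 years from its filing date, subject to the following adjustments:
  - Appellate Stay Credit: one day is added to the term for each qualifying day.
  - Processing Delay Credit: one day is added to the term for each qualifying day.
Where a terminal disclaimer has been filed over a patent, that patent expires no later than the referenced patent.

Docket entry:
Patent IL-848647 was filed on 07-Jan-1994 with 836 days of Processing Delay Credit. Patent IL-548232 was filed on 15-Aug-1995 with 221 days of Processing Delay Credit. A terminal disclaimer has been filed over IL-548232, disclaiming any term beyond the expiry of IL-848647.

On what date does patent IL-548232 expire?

March 24, 2021

Natural term of IL-548232:
  Base: filing + 25 years → 15 August 2020.
  Processing Delay Credit: +221 days → 24 March 2021.
Expiry of referenced patent IL-848647:
  Base: filing + 25 years → 7 January 2019.
  Processing Delay Credit: +836 days → 22 April 2021.
Terminal disclaimer: IL-548232 expires on the earlier of 24 March 2021 and 22 April 2021.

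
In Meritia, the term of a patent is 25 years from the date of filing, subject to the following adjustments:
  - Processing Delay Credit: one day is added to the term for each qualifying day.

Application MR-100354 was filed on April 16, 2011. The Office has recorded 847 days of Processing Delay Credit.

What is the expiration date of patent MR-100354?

August 11, 2038

Base term: filing date + 25 years → 16 April 2036.
Processing Delay Credit: +847 days → 11 August 2038.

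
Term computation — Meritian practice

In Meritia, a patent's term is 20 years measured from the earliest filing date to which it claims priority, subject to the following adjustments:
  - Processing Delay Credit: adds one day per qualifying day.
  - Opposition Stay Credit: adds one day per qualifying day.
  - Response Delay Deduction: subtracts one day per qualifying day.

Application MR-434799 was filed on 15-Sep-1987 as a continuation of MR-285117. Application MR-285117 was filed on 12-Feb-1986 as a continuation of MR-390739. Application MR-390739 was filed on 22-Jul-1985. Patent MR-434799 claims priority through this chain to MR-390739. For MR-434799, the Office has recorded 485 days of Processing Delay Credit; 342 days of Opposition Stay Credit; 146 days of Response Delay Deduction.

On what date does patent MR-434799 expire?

June 3, 2007

Earliest priority filing: 22 July 1985.
Base term: 22 July 1985 + 20 years → 22 July 2005.
Processing Delay Credit: +485 days → 19 November 2006.
Opposition Stay Credit: +342 days → 27 October 2007.
Response Delay Deduction: −146 days → 3 June 2007.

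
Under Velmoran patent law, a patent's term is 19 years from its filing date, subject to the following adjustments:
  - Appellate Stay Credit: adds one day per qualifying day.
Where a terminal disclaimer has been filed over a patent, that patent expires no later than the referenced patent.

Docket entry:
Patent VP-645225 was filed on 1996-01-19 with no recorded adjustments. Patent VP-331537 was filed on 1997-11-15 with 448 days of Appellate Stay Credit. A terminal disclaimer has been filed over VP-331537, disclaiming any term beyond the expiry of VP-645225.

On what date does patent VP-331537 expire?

2015-01-19

Natural term of VP-331537:
  Base: filing + 19 years → 15 November 2016.
  Appellate Stay Credit: +448 days → 6 February 2018.
Expiry of referenced patent VP-645225:
  Base: filing + 19 years → 19 January 2015.
Terminal disclaimer: VP-331537 expires on the earlier of 6 February 2018 and 19 January 2015.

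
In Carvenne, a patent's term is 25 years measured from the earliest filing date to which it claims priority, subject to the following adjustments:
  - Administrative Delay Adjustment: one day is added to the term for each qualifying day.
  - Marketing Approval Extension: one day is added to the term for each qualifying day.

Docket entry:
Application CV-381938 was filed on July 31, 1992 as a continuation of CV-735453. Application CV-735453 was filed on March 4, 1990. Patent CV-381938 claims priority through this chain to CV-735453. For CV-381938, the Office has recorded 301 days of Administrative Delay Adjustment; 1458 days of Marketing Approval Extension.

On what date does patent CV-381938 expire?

December 27, 2019

Earliest priority filing: 4 March 1990.
Base term: 4 March 1990 + 25 years → 4 March 2015.
Administrative Delay Adjustment: +301 days → 30 December 2015.
Marketing Approval Extension: +1458 days → 27 December 2019.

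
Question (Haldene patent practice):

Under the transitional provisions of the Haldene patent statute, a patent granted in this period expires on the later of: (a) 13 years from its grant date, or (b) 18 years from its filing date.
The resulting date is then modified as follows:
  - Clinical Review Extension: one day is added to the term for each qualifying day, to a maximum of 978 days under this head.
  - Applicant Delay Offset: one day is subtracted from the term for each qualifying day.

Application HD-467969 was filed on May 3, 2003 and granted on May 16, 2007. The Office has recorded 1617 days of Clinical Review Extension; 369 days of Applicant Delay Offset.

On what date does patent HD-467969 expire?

January 2, 2023

(a) grant + 13 years → 16 May 2020.
(b) filing + 18 years → 3 May 2021.
Later of the two: 3 May 2021.
Clinical Review Extension: 1617 days claimed exceeds the 978-day cap, so +978 days → 6 January 2024.
Applicant Delay Offset: −369 days → 2 January 2023.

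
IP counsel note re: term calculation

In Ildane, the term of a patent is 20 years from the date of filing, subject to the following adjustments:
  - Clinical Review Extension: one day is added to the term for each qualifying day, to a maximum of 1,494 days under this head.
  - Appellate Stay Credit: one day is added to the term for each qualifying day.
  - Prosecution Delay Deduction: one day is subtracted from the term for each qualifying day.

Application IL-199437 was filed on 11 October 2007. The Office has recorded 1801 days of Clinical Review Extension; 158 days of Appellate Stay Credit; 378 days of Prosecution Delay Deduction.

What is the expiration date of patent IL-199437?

2031-04-07

Base term: filing date + 20 years → 11 October 2027.
Clinical Review Extension: 1801 days claimed exceeds the 1494-day cap, so +1494 days → 13 November 2031.
Appellate Stay Credit: +158 days → 19 April 2032.
Prosecution Delay Deduction: −378 days → 7 April 2031.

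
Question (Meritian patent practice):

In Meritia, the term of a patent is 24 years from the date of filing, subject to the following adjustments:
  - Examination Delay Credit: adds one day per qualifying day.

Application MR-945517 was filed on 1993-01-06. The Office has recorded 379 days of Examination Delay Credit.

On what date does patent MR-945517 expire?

Base term: filing date + 24 years → 6 January 2017.
Examination Delay Credit: +379 days → 20 January 2018.

2018-01-20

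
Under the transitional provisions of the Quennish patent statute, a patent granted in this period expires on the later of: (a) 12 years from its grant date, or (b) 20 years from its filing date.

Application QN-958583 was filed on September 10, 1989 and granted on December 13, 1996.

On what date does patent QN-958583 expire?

September 10, 2009

(a) grant + 12 years → 13 December 2008.
(b) filing + 20 years → 10 September 2009.
Later of the two: 10 September 2009.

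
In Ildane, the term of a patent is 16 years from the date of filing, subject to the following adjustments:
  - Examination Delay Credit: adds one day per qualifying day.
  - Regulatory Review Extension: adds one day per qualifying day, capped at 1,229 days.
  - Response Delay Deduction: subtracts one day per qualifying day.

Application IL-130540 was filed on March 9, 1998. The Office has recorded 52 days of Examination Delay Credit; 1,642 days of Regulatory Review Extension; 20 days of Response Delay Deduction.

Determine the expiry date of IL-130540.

August 21, 2017

Base term: filing date + 16 years → 9 March 2014.
Examination Delay Credit: +52 days → 30 April 2014.
Regulatory Review Extension: 1642 days claimed exceeds the 1229-day cap, so +1229 days → 10 September 2017.
Response Delay Deduction: −20 days → 21 August 2017.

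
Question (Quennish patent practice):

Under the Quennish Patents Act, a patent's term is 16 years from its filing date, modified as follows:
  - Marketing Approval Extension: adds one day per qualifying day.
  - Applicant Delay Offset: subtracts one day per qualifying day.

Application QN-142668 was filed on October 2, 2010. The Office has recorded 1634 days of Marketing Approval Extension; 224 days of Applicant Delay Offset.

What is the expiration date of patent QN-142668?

2030-08-12

Base term: filing date + 16 years → 2 October 2026.
Marketing Approval Extension: +1634 days → 24 March 2031.
Applicant Delay Offset: −224 days → 12 August 2030.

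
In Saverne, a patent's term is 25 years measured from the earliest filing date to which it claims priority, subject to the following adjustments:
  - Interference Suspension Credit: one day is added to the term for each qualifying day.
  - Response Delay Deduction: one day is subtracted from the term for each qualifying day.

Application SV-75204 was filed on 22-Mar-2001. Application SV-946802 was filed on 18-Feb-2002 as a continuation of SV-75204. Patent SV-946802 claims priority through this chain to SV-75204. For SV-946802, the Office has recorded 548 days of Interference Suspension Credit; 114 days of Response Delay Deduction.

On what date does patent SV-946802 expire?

Earliest priority filing: 22 March 2001.
Base term: 22 March 2001 + 25 years → 22 March 2026.
Interference Suspension Credit: +548 days → 21 September 2027.
Response Delay Deduction: −114 days → 30 May 2027.

May 30, 2027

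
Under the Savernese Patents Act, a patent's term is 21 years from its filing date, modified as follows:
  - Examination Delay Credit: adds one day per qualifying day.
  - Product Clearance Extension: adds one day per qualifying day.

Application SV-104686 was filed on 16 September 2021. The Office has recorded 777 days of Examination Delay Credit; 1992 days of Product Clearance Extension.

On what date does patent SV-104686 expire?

April 16, 2050

Base term: filing date + 21 years → 16 September 2042.
Examination Delay Credit: +777 days → 1 November 2044.
Product Clearance Extension: +1992 days → 16 April 2050.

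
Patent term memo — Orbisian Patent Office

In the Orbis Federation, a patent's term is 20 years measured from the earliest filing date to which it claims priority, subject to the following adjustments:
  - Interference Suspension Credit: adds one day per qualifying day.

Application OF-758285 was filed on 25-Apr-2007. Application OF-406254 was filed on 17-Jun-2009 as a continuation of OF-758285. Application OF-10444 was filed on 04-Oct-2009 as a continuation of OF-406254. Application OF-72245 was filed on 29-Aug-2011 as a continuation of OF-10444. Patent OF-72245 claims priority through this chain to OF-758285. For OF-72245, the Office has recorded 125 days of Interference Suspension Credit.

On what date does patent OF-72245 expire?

2027-08-28

Earliest priority filing: 25 April 2007.
Base term: 25 April 2007 + 20 years → 25 April 2027.
Interference Suspension Credit: +125 days → 28 August 2027.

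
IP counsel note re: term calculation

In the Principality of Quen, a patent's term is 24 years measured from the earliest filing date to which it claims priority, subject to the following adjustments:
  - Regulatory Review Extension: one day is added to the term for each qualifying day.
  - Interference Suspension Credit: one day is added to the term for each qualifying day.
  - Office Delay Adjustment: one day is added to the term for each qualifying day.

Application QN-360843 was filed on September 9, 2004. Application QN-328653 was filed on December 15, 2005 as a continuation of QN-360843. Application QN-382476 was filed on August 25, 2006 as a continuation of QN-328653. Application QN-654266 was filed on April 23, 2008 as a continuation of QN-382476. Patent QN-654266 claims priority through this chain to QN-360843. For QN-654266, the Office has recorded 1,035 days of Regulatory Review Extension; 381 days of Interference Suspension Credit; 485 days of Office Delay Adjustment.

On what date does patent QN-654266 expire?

Earliest priority filing: 9 September 2004.
Base term: 9 September 2004 + 24 years → 9 September 2028.
Regulatory Review Extension: +1035 days → 11 July 2031.
Interference Suspension Credit: +381 days → 26 July 2032.
Office Delay Adjustment: +485 days → 23 November 2033.

2033-11-23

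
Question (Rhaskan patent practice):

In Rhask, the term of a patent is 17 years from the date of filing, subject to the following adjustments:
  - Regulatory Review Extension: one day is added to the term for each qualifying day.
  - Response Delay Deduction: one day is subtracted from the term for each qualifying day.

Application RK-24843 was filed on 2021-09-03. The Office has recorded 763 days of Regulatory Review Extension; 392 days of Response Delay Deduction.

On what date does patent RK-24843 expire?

2039-09-09

Base term: filing date + 17 years → 3 September 2038.
Regulatory Review Extension: +763 days → 5 October 2040.
Response Delay Deduction: −392 days → 9 September 2039.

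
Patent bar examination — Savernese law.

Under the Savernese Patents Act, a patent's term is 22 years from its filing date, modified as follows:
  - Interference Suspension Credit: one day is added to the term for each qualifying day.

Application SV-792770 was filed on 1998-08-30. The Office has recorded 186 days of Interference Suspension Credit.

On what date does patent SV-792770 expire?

Base term: filing date + 22 years → 30 August 2020.
Interference Suspension Credit: +186 days → 4 March 2021.

March 4, 2021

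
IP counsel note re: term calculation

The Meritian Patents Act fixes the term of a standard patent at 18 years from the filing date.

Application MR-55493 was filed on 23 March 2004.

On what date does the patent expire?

Filing date + 18 years → 23 March 2022.

2022-03-23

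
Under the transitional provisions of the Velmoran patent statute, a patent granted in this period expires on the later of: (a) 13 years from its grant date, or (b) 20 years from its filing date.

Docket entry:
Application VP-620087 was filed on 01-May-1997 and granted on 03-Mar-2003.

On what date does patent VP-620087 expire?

2017-05-01

(a) grant + 13 years → 3 March 2016.
(b) filing + 20 years → 1 May 2017.
Later of the two: 1 May 2017.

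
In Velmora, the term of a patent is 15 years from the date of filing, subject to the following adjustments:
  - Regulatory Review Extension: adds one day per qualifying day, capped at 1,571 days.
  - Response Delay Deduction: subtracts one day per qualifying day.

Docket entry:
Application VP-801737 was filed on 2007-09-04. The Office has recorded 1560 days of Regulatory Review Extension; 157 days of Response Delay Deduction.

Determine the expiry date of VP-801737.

Base term: filing date + 15 years → 4 September 2022.
Regulatory Review Extension: 1560 days (within the 1571-day cap) → +1560 days → 12 December 2026.
Response Delay Deduction: −157 days → 8 July 2026.

July 8, 2026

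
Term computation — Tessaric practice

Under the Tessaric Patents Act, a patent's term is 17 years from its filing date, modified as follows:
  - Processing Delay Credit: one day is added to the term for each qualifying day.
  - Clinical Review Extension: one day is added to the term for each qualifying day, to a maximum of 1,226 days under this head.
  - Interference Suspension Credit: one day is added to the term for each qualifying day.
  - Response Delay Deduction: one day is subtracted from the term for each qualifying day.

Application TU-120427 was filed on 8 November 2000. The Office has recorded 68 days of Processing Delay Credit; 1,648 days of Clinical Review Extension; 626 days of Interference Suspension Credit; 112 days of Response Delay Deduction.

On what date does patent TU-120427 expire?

2022-10-21

Base term: filing date + 17 years → 8 November 2017.
Processing Delay Credit: +68 days → 15 January 2018.
Clinical Review Extension: 1648 days claimed exceeds the 1226-day cap, so +1226 days → 25 May 2021.
Interference Suspension Credit: +626 days → 10 February 2023.
Response Delay Deduction: −112 days → 21 October 2022.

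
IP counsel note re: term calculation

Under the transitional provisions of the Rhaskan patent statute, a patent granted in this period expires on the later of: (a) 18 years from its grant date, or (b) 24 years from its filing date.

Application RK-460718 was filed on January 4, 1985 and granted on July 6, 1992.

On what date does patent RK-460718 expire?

2010-07-06

(a) grant + 18 years → 6 July 2010.
(b) filing + 24 years → 4 January 2009.
Later of the two: 6 July 2010.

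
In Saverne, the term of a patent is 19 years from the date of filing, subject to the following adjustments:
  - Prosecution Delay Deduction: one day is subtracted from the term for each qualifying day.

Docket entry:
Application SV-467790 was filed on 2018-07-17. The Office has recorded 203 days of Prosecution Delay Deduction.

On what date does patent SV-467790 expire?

Base term: filing date + 19 years → 17 July 2037.
Prosecution Delay Deduction: −203 days → 26 December 2036.

December 26, 2036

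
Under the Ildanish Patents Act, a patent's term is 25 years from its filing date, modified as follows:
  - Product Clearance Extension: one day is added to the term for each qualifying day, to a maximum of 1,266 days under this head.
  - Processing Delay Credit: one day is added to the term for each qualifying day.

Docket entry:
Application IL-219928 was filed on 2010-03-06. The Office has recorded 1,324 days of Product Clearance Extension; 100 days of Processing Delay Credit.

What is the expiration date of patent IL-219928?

December 1, 2038

Base term: filing date + 25 years → 6 March 2035.
Product Clearance Extension: 1324 days claimed exceeds the 1266-day cap, so +1266 days → 23 August 2038.
Processing Delay Credit: +100 days → 1 December 2038.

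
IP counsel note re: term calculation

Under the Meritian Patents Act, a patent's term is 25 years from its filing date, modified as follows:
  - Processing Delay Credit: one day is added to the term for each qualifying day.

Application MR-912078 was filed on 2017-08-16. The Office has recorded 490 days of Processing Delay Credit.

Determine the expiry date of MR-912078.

December 19, 2043

Base term: filing date + 25 years → 16 August 2042.
Processing Delay Credit: +490 days → 19 December 2043.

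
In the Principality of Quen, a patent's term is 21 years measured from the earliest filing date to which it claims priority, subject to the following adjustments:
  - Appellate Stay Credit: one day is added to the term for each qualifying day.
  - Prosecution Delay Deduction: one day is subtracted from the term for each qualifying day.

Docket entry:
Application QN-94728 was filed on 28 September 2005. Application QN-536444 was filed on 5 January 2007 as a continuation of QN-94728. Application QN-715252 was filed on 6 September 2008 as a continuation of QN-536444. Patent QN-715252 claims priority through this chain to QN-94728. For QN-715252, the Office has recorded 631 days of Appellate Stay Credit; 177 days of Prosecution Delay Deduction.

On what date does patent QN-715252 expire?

Earliest priority filing: 28 September 2005.
Base term: 28 September 2005 + 21 years → 28 September 2026.
Appellate Stay Credit: +631 days → 20 June 2028.
Prosecution Delay Deduction: −177 days → 26 December 2027.

2027-12-26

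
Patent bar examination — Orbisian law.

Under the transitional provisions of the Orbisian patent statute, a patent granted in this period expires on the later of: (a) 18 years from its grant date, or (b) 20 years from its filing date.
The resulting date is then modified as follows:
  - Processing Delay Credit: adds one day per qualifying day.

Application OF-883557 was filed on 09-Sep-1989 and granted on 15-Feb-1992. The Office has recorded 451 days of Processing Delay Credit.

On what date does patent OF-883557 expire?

(a) grant + 18 years → 15 February 2010.
(b) filing + 20 years → 9 September 2009.
Later of the two: 15 February 2010.
Processing Delay Credit: +451 days → 12 May 2011.

May 12, 2011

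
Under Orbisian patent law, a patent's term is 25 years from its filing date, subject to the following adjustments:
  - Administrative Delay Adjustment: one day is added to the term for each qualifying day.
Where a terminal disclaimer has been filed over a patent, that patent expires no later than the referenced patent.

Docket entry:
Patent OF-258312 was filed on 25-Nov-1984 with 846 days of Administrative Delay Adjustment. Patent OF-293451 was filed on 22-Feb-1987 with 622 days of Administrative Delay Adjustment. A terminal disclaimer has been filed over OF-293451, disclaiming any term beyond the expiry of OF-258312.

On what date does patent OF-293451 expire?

Natural term of OF-293451:
  Base: filing + 25 years → 22 February 2012.
  Administrative Delay Adjustment: +622 days → 5 November 2013.
Expiry of referenced patent OF-258312:
  Base: filing + 25 years → 25 November 2009.
  Administrative Delay Adjustment: +846 days → 20 March 2012.
Terminal disclaimer: OF-293451 expires on the earlier of 5 November 2013 and 20 March 2012.

2012-03-20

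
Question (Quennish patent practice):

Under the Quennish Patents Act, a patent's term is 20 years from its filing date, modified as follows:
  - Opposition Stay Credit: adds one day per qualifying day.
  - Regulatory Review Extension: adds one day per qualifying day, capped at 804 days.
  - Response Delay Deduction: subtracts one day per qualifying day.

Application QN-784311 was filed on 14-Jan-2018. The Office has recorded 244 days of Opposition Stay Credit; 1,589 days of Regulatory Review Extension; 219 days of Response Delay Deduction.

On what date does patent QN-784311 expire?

2040-04-22

Base term: filing date + 20 years → 14 January 2038.
Opposition Stay Credit: +244 days → 15 September 2038.
Regulatory Review Extension: 1589 days claimed exceeds the 804-day cap, so +804 days → 27 November 2040.
Response Delay Deduction: −219 days → 22 April 2040.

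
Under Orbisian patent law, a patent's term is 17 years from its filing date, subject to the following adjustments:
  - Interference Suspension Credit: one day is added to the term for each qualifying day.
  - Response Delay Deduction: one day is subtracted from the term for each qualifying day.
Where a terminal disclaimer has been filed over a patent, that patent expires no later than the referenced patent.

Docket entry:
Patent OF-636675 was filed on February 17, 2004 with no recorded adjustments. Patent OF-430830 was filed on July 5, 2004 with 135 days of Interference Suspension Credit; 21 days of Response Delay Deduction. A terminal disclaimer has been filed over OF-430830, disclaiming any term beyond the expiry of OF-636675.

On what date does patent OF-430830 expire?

2021-02-17

Natural term of OF-430830:
  Base: filing + 17 years → 5 July 2021.
  Interference Suspension Credit: +135 days → 17 November 2021.
  Response Delay Deduction: −21 days → 27 October 2021.
Expiry of referenced patent OF-636675:
  Base: filing + 17 years → 17 February 2021.
Terminal disclaimer: OF-430830 expires on the earlier of 27 October 2021 and 17 February 2021.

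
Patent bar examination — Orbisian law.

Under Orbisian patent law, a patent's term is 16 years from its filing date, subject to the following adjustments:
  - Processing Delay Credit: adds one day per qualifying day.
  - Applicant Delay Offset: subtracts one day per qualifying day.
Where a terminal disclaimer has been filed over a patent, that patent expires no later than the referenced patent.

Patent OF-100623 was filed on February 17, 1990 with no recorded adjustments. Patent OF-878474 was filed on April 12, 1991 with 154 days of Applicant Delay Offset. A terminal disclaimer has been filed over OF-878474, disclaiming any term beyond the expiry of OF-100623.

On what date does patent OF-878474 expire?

Natural term of OF-878474:
  Base: filing + 16 years → 12 April 2007.
  Applicant Delay Offset: −154 days → 9 November 2006.
Expiry of referenced patent OF-100623:
  Base: filing + 16 years → 17 February 2006.
Terminal disclaimer: OF-878474 expires on the earlier of 9 November 2006 and 17 February 2006.

February 17, 2006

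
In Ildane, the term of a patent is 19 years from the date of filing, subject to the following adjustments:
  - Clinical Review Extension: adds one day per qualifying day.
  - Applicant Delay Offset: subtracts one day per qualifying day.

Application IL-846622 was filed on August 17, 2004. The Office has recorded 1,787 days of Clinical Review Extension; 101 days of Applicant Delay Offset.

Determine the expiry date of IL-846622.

Base term: filing date + 19 years → 17 August 2023.
Clinical Review Extension: +1787 days → 8 July 2028.
Applicant Delay Offset: −101 days → 29 March 2028.

2028-03-29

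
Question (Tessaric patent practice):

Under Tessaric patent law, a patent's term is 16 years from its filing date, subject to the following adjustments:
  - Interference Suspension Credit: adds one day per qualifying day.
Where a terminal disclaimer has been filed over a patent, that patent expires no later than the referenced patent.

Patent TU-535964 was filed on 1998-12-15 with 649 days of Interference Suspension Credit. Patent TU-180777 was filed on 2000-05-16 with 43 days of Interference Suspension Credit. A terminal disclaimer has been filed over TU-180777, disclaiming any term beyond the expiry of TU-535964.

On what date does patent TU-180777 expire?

Natural term of TU-180777:
  Base: filing + 16 years → 16 May 2016.
  Interference Suspension Credit: +43 days → 28 June 2016.
Expiry of referenced patent TU-535964:
  Base: filing + 16 years → 15 December 2014.
  Interference Suspension Credit: +649 days → 24 September 2016.
Terminal disclaimer: TU-180777 expires on the earlier of 28 June 2016 and 24 September 2016.

2016-06-28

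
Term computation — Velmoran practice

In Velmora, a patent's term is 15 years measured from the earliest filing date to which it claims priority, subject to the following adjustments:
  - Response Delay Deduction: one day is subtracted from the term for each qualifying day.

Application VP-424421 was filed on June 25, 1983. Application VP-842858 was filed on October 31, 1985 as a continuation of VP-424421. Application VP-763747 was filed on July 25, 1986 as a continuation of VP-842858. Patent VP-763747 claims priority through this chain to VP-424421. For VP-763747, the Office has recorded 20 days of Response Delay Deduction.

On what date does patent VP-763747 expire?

Earliest priority filing: 25 June 1983.
Base term: 25 June 1983 + 15 years → 25 June 1998.
Response Delay Deduction: −20 days → 5 June 1998.

1998-06-05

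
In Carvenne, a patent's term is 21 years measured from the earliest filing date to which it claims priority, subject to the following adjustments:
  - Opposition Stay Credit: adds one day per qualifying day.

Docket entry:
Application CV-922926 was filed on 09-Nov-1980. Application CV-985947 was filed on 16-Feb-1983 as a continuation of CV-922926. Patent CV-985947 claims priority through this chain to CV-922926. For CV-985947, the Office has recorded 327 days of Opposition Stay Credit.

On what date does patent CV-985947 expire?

October 2, 2002

Earliest priority filing: 9 November 1980.
Base term: 9 November 1980 + 21 years → 9 November 2001.
Opposition Stay Credit: +327 days → 2 October 2002.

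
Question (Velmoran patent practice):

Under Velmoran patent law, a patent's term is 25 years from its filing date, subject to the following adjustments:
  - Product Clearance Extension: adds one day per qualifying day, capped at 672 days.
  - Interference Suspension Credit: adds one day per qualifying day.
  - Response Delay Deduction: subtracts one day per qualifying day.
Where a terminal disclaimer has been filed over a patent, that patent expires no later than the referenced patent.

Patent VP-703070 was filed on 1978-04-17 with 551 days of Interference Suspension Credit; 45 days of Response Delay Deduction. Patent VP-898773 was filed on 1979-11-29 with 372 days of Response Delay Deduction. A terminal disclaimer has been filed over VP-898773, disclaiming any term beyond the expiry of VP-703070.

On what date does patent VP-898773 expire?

Natural term of VP-898773:
  Base: filing + 25 years → 29 November 2004.
  Response Delay Deduction: −372 days → 23 November 2003.
Expiry of referenced patent VP-703070:
  Base: filing + 25 years → 17 April 2003.
  Interference Suspension Credit: +551 days → 19 October 2004.
  Response Delay Deduction: −45 days → 4 September 2004.
Terminal disclaimer: VP-898773 expires on the earlier of 23 November 2003 and 4 September 2004.

2003-11-23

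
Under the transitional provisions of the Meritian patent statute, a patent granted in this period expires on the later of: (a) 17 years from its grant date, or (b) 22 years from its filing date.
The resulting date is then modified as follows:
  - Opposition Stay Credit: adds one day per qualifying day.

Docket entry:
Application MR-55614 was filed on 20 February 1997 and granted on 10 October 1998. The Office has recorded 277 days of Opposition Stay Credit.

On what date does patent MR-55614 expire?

(a) grant + 17 years → 10 October 2015.
(b) filing + 22 years → 20 February 2019.
Later of the two: 20 February 2019.
Opposition Stay Credit: +277 days → 24 November 2019.

2019-11-24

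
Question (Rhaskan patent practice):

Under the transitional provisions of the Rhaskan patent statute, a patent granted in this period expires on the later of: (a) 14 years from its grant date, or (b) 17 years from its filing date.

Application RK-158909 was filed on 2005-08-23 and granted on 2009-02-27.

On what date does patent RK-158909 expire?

2023-02-27

(a) grant + 14 years → 27 February 2023.
(b) filing + 17 years → 23 August 2022.
Later of the two: 27 February 2023.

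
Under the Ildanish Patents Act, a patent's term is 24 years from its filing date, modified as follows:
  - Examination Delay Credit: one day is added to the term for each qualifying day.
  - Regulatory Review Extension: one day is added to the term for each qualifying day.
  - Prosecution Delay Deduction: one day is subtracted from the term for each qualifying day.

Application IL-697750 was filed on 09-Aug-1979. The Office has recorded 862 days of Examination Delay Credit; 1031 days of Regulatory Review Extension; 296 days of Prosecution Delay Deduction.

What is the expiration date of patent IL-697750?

Base term: filing date + 24 years → 9 August 2003.
Examination Delay Credit: +862 days → 18 December 2005.
Regulatory Review Extension: +1031 days → 14 October 2008.
Prosecution Delay Deduction: −296 days → 23 December 2007.

2007-12-23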